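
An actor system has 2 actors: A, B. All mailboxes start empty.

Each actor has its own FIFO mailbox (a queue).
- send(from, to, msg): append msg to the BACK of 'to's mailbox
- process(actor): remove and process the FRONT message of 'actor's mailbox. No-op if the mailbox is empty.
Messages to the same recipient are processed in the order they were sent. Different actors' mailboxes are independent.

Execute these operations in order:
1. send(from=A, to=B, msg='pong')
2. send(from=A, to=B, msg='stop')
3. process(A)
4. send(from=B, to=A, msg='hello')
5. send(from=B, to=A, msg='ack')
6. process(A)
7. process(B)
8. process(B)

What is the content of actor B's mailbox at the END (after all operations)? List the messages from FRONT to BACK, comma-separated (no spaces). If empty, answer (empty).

After 1 (send(from=A, to=B, msg='pong')): A:[] B:[pong]
After 2 (send(from=A, to=B, msg='stop')): A:[] B:[pong,stop]
After 3 (process(A)): A:[] B:[pong,stop]
After 4 (send(from=B, to=A, msg='hello')): A:[hello] B:[pong,stop]
After 5 (send(from=B, to=A, msg='ack')): A:[hello,ack] B:[pong,stop]
After 6 (process(A)): A:[ack] B:[pong,stop]
After 7 (process(B)): A:[ack] B:[stop]
After 8 (process(B)): A:[ack] B:[]

Answer: (empty)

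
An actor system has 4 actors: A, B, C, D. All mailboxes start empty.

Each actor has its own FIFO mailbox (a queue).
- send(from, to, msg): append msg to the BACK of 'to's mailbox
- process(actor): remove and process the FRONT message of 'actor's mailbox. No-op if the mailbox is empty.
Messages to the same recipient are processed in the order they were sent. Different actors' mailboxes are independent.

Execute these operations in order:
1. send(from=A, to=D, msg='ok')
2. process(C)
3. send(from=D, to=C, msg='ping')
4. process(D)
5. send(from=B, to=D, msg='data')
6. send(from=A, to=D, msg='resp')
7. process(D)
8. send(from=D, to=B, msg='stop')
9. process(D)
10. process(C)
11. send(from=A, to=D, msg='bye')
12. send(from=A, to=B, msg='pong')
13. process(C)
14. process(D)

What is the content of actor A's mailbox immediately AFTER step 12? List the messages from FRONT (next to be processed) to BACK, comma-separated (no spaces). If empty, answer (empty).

After 1 (send(from=A, to=D, msg='ok')): A:[] B:[] C:[] D:[ok]
After 2 (process(C)): A:[] B:[] C:[] D:[ok]
After 3 (send(from=D, to=C, msg='ping')): A:[] B:[] C:[ping] D:[ok]
After 4 (process(D)): A:[] B:[] C:[ping] D:[]
After 5 (send(from=B, to=D, msg='data')): A:[] B:[] C:[ping] D:[data]
After 6 (send(from=A, to=D, msg='resp')): A:[] B:[] C:[ping] D:[data,resp]
After 7 (process(D)): A:[] B:[] C:[ping] D:[resp]
After 8 (send(from=D, to=B, msg='stop')): A:[] B:[stop] C:[ping] D:[resp]
After 9 (process(D)): A:[] B:[stop] C:[ping] D:[]
After 10 (process(C)): A:[] B:[stop] C:[] D:[]
After 11 (send(from=A, to=D, msg='bye')): A:[] B:[stop] C:[] D:[bye]
After 12 (send(from=A, to=B, msg='pong')): A:[] B:[stop,pong] C:[] D:[bye]

(empty)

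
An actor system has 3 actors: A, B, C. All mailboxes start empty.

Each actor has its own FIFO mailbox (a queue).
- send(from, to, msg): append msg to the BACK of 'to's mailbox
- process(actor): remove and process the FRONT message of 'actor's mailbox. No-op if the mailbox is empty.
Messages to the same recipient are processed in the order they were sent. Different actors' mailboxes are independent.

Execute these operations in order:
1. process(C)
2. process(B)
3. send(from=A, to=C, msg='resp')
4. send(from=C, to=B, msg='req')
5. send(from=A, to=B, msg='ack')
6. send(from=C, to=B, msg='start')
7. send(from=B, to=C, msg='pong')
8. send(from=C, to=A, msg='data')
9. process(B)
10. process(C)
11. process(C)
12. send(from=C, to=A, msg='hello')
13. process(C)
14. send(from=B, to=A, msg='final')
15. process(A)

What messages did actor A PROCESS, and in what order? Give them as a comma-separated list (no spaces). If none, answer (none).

After 1 (process(C)): A:[] B:[] C:[]
After 2 (process(B)): A:[] B:[] C:[]
After 3 (send(from=A, to=C, msg='resp')): A:[] B:[] C:[resp]
After 4 (send(from=C, to=B, msg='req')): A:[] B:[req] C:[resp]
After 5 (send(from=A, to=B, msg='ack')): A:[] B:[req,ack] C:[resp]
After 6 (send(from=C, to=B, msg='start')): A:[] B:[req,ack,start] C:[resp]
After 7 (send(from=B, to=C, msg='pong')): A:[] B:[req,ack,start] C:[resp,pong]
After 8 (send(from=C, to=A, msg='data')): A:[data] B:[req,ack,start] C:[resp,pong]
After 9 (process(B)): A:[data] B:[ack,start] C:[resp,pong]
After 10 (process(C)): A:[data] B:[ack,start] C:[pong]
After 11 (process(C)): A:[data] B:[ack,start] C:[]
After 12 (send(from=C, to=A, msg='hello')): A:[data,hello] B:[ack,start] C:[]
After 13 (process(C)): A:[data,hello] B:[ack,start] C:[]
After 14 (send(from=B, to=A, msg='final')): A:[data,hello,final] B:[ack,start] C:[]
After 15 (process(A)): A:[hello,final] B:[ack,start] C:[]

Answer: data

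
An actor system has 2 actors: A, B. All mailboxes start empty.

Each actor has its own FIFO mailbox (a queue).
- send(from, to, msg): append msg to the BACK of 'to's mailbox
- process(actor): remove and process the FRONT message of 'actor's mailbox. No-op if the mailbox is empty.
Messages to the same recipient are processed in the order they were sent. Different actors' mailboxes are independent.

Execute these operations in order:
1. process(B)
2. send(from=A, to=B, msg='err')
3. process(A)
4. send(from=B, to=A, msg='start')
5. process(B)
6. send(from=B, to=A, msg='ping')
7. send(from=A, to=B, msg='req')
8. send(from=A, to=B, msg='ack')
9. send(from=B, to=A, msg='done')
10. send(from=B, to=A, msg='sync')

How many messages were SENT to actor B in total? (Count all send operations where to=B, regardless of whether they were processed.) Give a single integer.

After 1 (process(B)): A:[] B:[]
After 2 (send(from=A, to=B, msg='err')): A:[] B:[err]
After 3 (process(A)): A:[] B:[err]
After 4 (send(from=B, to=A, msg='start')): A:[start] B:[err]
After 5 (process(B)): A:[start] B:[]
After 6 (send(from=B, to=A, msg='ping')): A:[start,ping] B:[]
After 7 (send(from=A, to=B, msg='req')): A:[start,ping] B:[req]
After 8 (send(from=A, to=B, msg='ack')): A:[start,ping] B:[req,ack]
After 9 (send(from=B, to=A, msg='done')): A:[start,ping,done] B:[req,ack]
After 10 (send(from=B, to=A, msg='sync')): A:[start,ping,done,sync] B:[req,ack]

Answer: 3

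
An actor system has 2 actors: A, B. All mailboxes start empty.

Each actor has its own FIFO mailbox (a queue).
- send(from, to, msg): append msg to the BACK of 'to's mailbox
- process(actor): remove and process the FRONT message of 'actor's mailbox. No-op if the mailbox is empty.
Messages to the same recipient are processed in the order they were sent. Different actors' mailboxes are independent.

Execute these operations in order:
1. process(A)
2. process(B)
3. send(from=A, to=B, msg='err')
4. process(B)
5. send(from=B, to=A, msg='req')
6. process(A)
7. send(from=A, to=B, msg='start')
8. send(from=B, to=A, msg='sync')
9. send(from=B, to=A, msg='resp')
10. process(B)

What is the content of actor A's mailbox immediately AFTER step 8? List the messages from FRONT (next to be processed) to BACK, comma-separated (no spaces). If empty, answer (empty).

After 1 (process(A)): A:[] B:[]
After 2 (process(B)): A:[] B:[]
After 3 (send(from=A, to=B, msg='err')): A:[] B:[err]
After 4 (process(B)): A:[] B:[]
After 5 (send(from=B, to=A, msg='req')): A:[req] B:[]
After 6 (process(A)): A:[] B:[]
After 7 (send(from=A, to=B, msg='start')): A:[] B:[start]
After 8 (send(from=B, to=A, msg='sync')): A:[sync] B:[start]

sync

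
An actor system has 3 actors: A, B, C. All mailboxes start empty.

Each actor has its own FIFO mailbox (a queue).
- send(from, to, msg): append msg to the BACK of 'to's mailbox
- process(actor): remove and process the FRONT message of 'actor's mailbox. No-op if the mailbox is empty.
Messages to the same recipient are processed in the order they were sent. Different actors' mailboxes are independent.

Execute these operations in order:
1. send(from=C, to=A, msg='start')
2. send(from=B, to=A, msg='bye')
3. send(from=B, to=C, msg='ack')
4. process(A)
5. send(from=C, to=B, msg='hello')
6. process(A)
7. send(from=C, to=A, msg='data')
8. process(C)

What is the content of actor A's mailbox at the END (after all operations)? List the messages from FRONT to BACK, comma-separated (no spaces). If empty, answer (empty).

Answer: data

Derivation:
After 1 (send(from=C, to=A, msg='start')): A:[start] B:[] C:[]
After 2 (send(from=B, to=A, msg='bye')): A:[start,bye] B:[] C:[]
After 3 (send(from=B, to=C, msg='ack')): A:[start,bye] B:[] C:[ack]
After 4 (process(A)): A:[bye] B:[] C:[ack]
After 5 (send(from=C, to=B, msg='hello')): A:[bye] B:[hello] C:[ack]
After 6 (process(A)): A:[] B:[hello] C:[ack]
After 7 (send(from=C, to=A, msg='data')): A:[data] B:[hello] C:[ack]
After 8 (process(C)): A:[data] B:[hello] C:[]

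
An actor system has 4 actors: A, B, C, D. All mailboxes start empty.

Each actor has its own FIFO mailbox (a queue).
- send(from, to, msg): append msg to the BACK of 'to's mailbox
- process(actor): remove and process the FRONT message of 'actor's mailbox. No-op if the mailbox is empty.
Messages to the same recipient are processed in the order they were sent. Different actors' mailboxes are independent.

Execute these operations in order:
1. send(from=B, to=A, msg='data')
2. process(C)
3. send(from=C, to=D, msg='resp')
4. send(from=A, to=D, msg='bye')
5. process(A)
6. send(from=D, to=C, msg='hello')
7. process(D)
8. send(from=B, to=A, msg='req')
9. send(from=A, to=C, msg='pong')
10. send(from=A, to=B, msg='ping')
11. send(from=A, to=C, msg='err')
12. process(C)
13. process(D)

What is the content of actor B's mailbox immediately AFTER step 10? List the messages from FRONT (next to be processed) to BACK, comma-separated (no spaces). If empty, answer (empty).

After 1 (send(from=B, to=A, msg='data')): A:[data] B:[] C:[] D:[]
After 2 (process(C)): A:[data] B:[] C:[] D:[]
After 3 (send(from=C, to=D, msg='resp')): A:[data] B:[] C:[] D:[resp]
After 4 (send(from=A, to=D, msg='bye')): A:[data] B:[] C:[] D:[resp,bye]
After 5 (process(A)): A:[] B:[] C:[] D:[resp,bye]
After 6 (send(from=D, to=C, msg='hello')): A:[] B:[] C:[hello] D:[resp,bye]
After 7 (process(D)): A:[] B:[] C:[hello] D:[bye]
After 8 (send(from=B, to=A, msg='req')): A:[req] B:[] C:[hello] D:[bye]
After 9 (send(from=A, to=C, msg='pong')): A:[req] B:[] C:[hello,pong] D:[bye]
After 10 (send(from=A, to=B, msg='ping')): A:[req] B:[ping] C:[hello,pong] D:[bye]

ping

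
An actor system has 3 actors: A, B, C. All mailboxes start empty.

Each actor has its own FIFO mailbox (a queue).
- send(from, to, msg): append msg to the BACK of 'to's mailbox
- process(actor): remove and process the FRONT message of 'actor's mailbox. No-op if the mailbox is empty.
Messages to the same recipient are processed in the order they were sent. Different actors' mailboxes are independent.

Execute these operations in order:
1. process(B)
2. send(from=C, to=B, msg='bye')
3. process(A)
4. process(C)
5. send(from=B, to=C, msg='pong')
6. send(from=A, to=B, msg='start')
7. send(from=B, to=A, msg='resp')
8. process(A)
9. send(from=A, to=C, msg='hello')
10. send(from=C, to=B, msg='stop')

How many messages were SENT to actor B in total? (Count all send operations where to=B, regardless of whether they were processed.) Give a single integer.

Answer: 3

Derivation:
After 1 (process(B)): A:[] B:[] C:[]
After 2 (send(from=C, to=B, msg='bye')): A:[] B:[bye] C:[]
After 3 (process(A)): A:[] B:[bye] C:[]
After 4 (process(C)): A:[] B:[bye] C:[]
After 5 (send(from=B, to=C, msg='pong')): A:[] B:[bye] C:[pong]
After 6 (send(from=A, to=B, msg='start')): A:[] B:[bye,start] C:[pong]
After 7 (send(from=B, to=A, msg='resp')): A:[resp] B:[bye,start] C:[pong]
After 8 (process(A)): A:[] B:[bye,start] C:[pong]
After 9 (send(from=A, to=C, msg='hello')): A:[] B:[bye,start] C:[pong,hello]
After 10 (send(from=C, to=B, msg='stop')): A:[] B:[bye,start,stop] C:[pong,hello]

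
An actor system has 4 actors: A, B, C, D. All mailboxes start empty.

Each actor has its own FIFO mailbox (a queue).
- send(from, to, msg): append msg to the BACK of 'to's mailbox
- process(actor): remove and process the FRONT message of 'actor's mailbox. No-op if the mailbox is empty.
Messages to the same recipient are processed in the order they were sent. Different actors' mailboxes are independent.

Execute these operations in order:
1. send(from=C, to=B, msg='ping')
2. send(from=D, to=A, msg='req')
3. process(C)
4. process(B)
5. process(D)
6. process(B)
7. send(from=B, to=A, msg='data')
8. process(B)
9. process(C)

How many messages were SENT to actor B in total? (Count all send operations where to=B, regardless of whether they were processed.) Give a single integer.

After 1 (send(from=C, to=B, msg='ping')): A:[] B:[ping] C:[] D:[]
After 2 (send(from=D, to=A, msg='req')): A:[req] B:[ping] C:[] D:[]
After 3 (process(C)): A:[req] B:[ping] C:[] D:[]
After 4 (process(B)): A:[req] B:[] C:[] D:[]
After 5 (process(D)): A:[req] B:[] C:[] D:[]
After 6 (process(B)): A:[req] B:[] C:[] D:[]
After 7 (send(from=B, to=A, msg='data')): A:[req,data] B:[] C:[] D:[]
After 8 (process(B)): A:[req,data] B:[] C:[] D:[]
After 9 (process(C)): A:[req,data] B:[] C:[] D:[]

Answer: 1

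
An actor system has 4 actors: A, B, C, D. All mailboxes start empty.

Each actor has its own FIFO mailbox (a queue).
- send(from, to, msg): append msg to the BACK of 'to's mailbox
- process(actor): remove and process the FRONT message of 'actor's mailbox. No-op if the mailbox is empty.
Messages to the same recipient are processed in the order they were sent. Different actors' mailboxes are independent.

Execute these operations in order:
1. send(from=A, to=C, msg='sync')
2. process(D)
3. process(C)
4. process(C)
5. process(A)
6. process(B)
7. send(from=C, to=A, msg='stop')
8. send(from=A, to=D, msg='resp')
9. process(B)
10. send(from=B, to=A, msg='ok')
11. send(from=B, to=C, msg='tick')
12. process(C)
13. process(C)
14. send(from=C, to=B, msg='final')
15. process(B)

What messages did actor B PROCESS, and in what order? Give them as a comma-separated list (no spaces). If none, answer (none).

After 1 (send(from=A, to=C, msg='sync')): A:[] B:[] C:[sync] D:[]
After 2 (process(D)): A:[] B:[] C:[sync] D:[]
After 3 (process(C)): A:[] B:[] C:[] D:[]
After 4 (process(C)): A:[] B:[] C:[] D:[]
After 5 (process(A)): A:[] B:[] C:[] D:[]
After 6 (process(B)): A:[] B:[] C:[] D:[]
After 7 (send(from=C, to=A, msg='stop')): A:[stop] B:[] C:[] D:[]
After 8 (send(from=A, to=D, msg='resp')): A:[stop] B:[] C:[] D:[resp]
After 9 (process(B)): A:[stop] B:[] C:[] D:[resp]
After 10 (send(from=B, to=A, msg='ok')): A:[stop,ok] B:[] C:[] D:[resp]
After 11 (send(from=B, to=C, msg='tick')): A:[stop,ok] B:[] C:[tick] D:[resp]
After 12 (process(C)): A:[stop,ok] B:[] C:[] D:[resp]
After 13 (process(C)): A:[stop,ok] B:[] C:[] D:[resp]
After 14 (send(from=C, to=B, msg='final')): A:[stop,ok] B:[final] C:[] D:[resp]
After 15 (process(B)): A:[stop,ok] B:[] C:[] D:[resp]

Answer: final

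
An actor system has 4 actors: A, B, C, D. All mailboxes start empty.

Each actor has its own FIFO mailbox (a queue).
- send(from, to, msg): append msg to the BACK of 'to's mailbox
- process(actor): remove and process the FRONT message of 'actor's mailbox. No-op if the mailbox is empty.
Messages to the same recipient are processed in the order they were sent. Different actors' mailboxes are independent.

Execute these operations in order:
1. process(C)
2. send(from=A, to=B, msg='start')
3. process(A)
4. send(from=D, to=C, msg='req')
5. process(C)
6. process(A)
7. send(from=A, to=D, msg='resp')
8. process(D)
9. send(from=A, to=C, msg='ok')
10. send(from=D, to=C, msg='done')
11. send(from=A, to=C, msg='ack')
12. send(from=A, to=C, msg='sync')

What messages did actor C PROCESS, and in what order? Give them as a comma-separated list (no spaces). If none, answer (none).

After 1 (process(C)): A:[] B:[] C:[] D:[]
After 2 (send(from=A, to=B, msg='start')): A:[] B:[start] C:[] D:[]
After 3 (process(A)): A:[] B:[start] C:[] D:[]
After 4 (send(from=D, to=C, msg='req')): A:[] B:[start] C:[req] D:[]
After 5 (process(C)): A:[] B:[start] C:[] D:[]
After 6 (process(A)): A:[] B:[start] C:[] D:[]
After 7 (send(from=A, to=D, msg='resp')): A:[] B:[start] C:[] D:[resp]
After 8 (process(D)): A:[] B:[start] C:[] D:[]
After 9 (send(from=A, to=C, msg='ok')): A:[] B:[start] C:[ok] D:[]
After 10 (send(from=D, to=C, msg='done')): A:[] B:[start] C:[ok,done] D:[]
After 11 (send(from=A, to=C, msg='ack')): A:[] B:[start] C:[ok,done,ack] D:[]
After 12 (send(from=A, to=C, msg='sync')): A:[] B:[start] C:[ok,done,ack,sync] D:[]

Answer: req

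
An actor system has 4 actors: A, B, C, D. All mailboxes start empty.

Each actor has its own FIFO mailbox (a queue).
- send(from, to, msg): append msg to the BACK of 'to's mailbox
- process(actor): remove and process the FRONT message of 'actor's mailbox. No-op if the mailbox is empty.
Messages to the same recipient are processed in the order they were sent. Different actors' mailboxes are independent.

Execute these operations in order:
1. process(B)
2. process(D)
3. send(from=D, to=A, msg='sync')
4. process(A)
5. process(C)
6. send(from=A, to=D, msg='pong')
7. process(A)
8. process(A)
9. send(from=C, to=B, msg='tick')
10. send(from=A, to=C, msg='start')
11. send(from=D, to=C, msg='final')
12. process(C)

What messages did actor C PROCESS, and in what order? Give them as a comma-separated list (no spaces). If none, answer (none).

After 1 (process(B)): A:[] B:[] C:[] D:[]
After 2 (process(D)): A:[] B:[] C:[] D:[]
After 3 (send(from=D, to=A, msg='sync')): A:[sync] B:[] C:[] D:[]
After 4 (process(A)): A:[] B:[] C:[] D:[]
After 5 (process(C)): A:[] B:[] C:[] D:[]
After 6 (send(from=A, to=D, msg='pong')): A:[] B:[] C:[] D:[pong]
After 7 (process(A)): A:[] B:[] C:[] D:[pong]
After 8 (process(A)): A:[] B:[] C:[] D:[pong]
After 9 (send(from=C, to=B, msg='tick')): A:[] B:[tick] C:[] D:[pong]
After 10 (send(from=A, to=C, msg='start')): A:[] B:[tick] C:[start] D:[pong]
After 11 (send(from=D, to=C, msg='final')): A:[] B:[tick] C:[start,final] D:[pong]
After 12 (process(C)): A:[] B:[tick] C:[final] D:[pong]

Answer: start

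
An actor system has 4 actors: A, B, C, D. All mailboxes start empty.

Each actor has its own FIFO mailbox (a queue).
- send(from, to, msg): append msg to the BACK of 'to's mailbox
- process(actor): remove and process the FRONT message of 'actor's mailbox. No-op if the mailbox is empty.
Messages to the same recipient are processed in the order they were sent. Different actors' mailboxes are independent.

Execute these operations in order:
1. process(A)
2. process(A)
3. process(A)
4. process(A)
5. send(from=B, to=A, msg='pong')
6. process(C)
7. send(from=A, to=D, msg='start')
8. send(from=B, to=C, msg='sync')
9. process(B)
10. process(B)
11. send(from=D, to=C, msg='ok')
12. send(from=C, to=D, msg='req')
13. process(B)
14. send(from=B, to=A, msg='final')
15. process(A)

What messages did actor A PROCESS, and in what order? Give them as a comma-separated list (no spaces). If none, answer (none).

After 1 (process(A)): A:[] B:[] C:[] D:[]
After 2 (process(A)): A:[] B:[] C:[] D:[]
After 3 (process(A)): A:[] B:[] C:[] D:[]
After 4 (process(A)): A:[] B:[] C:[] D:[]
After 5 (send(from=B, to=A, msg='pong')): A:[pong] B:[] C:[] D:[]
After 6 (process(C)): A:[pong] B:[] C:[] D:[]
After 7 (send(from=A, to=D, msg='start')): A:[pong] B:[] C:[] D:[start]
After 8 (send(from=B, to=C, msg='sync')): A:[pong] B:[] C:[sync] D:[start]
After 9 (process(B)): A:[pong] B:[] C:[sync] D:[start]
After 10 (process(B)): A:[pong] B:[] C:[sync] D:[start]
After 11 (send(from=D, to=C, msg='ok')): A:[pong] B:[] C:[sync,ok] D:[start]
After 12 (send(from=C, to=D, msg='req')): A:[pong] B:[] C:[sync,ok] D:[start,req]
After 13 (process(B)): A:[pong] B:[] C:[sync,ok] D:[start,req]
After 14 (send(from=B, to=A, msg='final')): A:[pong,final] B:[] C:[sync,ok] D:[start,req]
After 15 (process(A)): A:[final] B:[] C:[sync,ok] D:[start,req]

Answer: pong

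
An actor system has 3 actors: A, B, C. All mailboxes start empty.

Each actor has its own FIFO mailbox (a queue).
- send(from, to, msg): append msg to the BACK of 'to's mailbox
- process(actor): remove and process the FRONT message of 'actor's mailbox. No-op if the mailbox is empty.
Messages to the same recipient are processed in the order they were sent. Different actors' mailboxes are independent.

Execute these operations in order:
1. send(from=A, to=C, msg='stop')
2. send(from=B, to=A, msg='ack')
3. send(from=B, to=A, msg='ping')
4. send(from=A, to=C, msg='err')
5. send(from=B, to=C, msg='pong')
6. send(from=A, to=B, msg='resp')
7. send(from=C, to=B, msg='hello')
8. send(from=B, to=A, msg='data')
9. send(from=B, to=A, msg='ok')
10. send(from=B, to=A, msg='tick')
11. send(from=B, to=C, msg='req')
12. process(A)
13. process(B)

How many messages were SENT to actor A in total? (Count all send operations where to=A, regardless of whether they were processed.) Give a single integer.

After 1 (send(from=A, to=C, msg='stop')): A:[] B:[] C:[stop]
After 2 (send(from=B, to=A, msg='ack')): A:[ack] B:[] C:[stop]
After 3 (send(from=B, to=A, msg='ping')): A:[ack,ping] B:[] C:[stop]
After 4 (send(from=A, to=C, msg='err')): A:[ack,ping] B:[] C:[stop,err]
After 5 (send(from=B, to=C, msg='pong')): A:[ack,ping] B:[] C:[stop,err,pong]
After 6 (send(from=A, to=B, msg='resp')): A:[ack,ping] B:[resp] C:[stop,err,pong]
After 7 (send(from=C, to=B, msg='hello')): A:[ack,ping] B:[resp,hello] C:[stop,err,pong]
After 8 (send(from=B, to=A, msg='data')): A:[ack,ping,data] B:[resp,hello] C:[stop,err,pong]
After 9 (send(from=B, to=A, msg='ok')): A:[ack,ping,data,ok] B:[resp,hello] C:[stop,err,pong]
After 10 (send(from=B, to=A, msg='tick')): A:[ack,ping,data,ok,tick] B:[resp,hello] C:[stop,err,pong]
After 11 (send(from=B, to=C, msg='req')): A:[ack,ping,data,ok,tick] B:[resp,hello] C:[stop,err,pong,req]
After 12 (process(A)): A:[ping,data,ok,tick] B:[resp,hello] C:[stop,err,pong,req]
After 13 (process(B)): A:[ping,data,ok,tick] B:[hello] C:[stop,err,pong,req]

Answer: 5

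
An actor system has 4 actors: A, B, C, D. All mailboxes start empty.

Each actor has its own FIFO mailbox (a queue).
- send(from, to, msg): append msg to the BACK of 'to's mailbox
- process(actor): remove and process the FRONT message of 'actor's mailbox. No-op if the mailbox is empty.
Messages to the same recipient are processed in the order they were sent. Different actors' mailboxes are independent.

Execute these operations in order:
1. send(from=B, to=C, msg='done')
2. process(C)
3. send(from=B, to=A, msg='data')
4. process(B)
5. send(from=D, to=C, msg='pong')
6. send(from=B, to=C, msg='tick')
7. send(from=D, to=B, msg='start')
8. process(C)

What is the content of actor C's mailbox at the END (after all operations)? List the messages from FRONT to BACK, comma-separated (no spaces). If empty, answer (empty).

After 1 (send(from=B, to=C, msg='done')): A:[] B:[] C:[done] D:[]
After 2 (process(C)): A:[] B:[] C:[] D:[]
After 3 (send(from=B, to=A, msg='data')): A:[data] B:[] C:[] D:[]
After 4 (process(B)): A:[data] B:[] C:[] D:[]
After 5 (send(from=D, to=C, msg='pong')): A:[data] B:[] C:[pong] D:[]
After 6 (send(from=B, to=C, msg='tick')): A:[data] B:[] C:[pong,tick] D:[]
After 7 (send(from=D, to=B, msg='start')): A:[data] B:[start] C:[pong,tick] D:[]
After 8 (process(C)): A:[data] B:[start] C:[tick] D:[]

Answer: tick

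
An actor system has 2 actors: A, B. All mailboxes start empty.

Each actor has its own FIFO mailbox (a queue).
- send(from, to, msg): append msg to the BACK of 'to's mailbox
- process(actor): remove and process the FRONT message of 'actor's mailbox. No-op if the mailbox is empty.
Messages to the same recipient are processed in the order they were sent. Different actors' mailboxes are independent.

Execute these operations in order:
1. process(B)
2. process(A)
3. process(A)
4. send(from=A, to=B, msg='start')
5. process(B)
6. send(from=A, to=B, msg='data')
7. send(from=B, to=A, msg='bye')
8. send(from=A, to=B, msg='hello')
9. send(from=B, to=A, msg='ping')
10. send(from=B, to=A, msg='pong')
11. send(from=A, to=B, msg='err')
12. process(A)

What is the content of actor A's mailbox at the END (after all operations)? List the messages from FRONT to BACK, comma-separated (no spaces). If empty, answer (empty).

Answer: ping,pong

Derivation:
After 1 (process(B)): A:[] B:[]
After 2 (process(A)): A:[] B:[]
After 3 (process(A)): A:[] B:[]
After 4 (send(from=A, to=B, msg='start')): A:[] B:[start]
After 5 (process(B)): A:[] B:[]
After 6 (send(from=A, to=B, msg='data')): A:[] B:[data]
After 7 (send(from=B, to=A, msg='bye')): A:[bye] B:[data]
After 8 (send(from=A, to=B, msg='hello')): A:[bye] B:[data,hello]
After 9 (send(from=B, to=A, msg='ping')): A:[bye,ping] B:[data,hello]
After 10 (send(from=B, to=A, msg='pong')): A:[bye,ping,pong] B:[data,hello]
After 11 (send(from=A, to=B, msg='err')): A:[bye,ping,pong] B:[data,hello,err]
After 12 (process(A)): A:[ping,pong] B:[data,hello,err]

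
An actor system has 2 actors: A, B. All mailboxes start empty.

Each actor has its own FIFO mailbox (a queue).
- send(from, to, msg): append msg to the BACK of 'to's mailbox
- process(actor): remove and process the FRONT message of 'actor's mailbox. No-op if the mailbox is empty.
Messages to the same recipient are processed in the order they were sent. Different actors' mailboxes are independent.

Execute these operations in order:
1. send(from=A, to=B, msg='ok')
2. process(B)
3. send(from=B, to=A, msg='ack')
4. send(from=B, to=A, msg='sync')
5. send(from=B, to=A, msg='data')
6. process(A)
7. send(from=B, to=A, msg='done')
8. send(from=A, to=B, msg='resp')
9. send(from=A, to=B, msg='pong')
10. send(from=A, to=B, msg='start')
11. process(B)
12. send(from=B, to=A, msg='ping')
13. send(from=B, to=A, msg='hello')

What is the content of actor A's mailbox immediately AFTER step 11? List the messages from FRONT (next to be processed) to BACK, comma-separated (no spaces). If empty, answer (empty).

After 1 (send(from=A, to=B, msg='ok')): A:[] B:[ok]
After 2 (process(B)): A:[] B:[]
After 3 (send(from=B, to=A, msg='ack')): A:[ack] B:[]
After 4 (send(from=B, to=A, msg='sync')): A:[ack,sync] B:[]
After 5 (send(from=B, to=A, msg='data')): A:[ack,sync,data] B:[]
After 6 (process(A)): A:[sync,data] B:[]
After 7 (send(from=B, to=A, msg='done')): A:[sync,data,done] B:[]
After 8 (send(from=A, to=B, msg='resp')): A:[sync,data,done] B:[resp]
After 9 (send(from=A, to=B, msg='pong')): A:[sync,data,done] B:[resp,pong]
After 10 (send(from=A, to=B, msg='start')): A:[sync,data,done] B:[resp,pong,start]
After 11 (process(B)): A:[sync,data,done] B:[pong,start]

sync,data,done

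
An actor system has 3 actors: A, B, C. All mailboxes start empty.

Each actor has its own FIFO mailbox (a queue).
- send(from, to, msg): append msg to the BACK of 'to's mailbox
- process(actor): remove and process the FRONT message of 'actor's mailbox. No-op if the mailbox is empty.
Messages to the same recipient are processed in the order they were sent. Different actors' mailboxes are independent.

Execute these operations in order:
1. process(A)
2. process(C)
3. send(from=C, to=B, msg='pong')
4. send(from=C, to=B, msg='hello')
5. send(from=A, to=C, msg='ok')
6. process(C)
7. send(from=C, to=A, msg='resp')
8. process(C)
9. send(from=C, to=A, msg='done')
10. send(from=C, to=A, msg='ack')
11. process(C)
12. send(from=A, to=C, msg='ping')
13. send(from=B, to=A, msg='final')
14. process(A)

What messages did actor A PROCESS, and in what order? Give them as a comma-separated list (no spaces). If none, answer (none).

Answer: resp

Derivation:
After 1 (process(A)): A:[] B:[] C:[]
After 2 (process(C)): A:[] B:[] C:[]
After 3 (send(from=C, to=B, msg='pong')): A:[] B:[pong] C:[]
After 4 (send(from=C, to=B, msg='hello')): A:[] B:[pong,hello] C:[]
After 5 (send(from=A, to=C, msg='ok')): A:[] B:[pong,hello] C:[ok]
After 6 (process(C)): A:[] B:[pong,hello] C:[]
After 7 (send(from=C, to=A, msg='resp')): A:[resp] B:[pong,hello] C:[]
After 8 (process(C)): A:[resp] B:[pong,hello] C:[]
After 9 (send(from=C, to=A, msg='done')): A:[resp,done] B:[pong,hello] C:[]
After 10 (send(from=C, to=A, msg='ack')): A:[resp,done,ack] B:[pong,hello] C:[]
After 11 (process(C)): A:[resp,done,ack] B:[pong,hello] C:[]
After 12 (send(from=A, to=C, msg='ping')): A:[resp,done,ack] B:[pong,hello] C:[ping]
After 13 (send(from=B, to=A, msg='final')): A:[resp,done,ack,final] B:[pong,hello] C:[ping]
After 14 (process(A)): A:[done,ack,final] B:[pong,hello] C:[ping]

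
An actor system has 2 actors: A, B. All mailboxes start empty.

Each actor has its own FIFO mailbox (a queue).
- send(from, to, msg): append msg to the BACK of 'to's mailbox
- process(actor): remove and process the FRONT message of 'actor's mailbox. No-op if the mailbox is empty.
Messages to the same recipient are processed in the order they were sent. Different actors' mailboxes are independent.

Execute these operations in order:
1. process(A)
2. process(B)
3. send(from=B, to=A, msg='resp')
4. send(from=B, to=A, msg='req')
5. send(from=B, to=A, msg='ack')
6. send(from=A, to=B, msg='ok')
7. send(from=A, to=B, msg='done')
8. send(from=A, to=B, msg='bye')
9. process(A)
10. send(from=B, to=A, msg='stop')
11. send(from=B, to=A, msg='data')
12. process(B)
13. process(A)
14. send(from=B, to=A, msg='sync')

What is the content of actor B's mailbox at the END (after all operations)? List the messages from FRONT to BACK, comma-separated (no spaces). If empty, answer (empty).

Answer: done,bye

Derivation:
After 1 (process(A)): A:[] B:[]
After 2 (process(B)): A:[] B:[]
After 3 (send(from=B, to=A, msg='resp')): A:[resp] B:[]
After 4 (send(from=B, to=A, msg='req')): A:[resp,req] B:[]
After 5 (send(from=B, to=A, msg='ack')): A:[resp,req,ack] B:[]
After 6 (send(from=A, to=B, msg='ok')): A:[resp,req,ack] B:[ok]
After 7 (send(from=A, to=B, msg='done')): A:[resp,req,ack] B:[ok,done]
After 8 (send(from=A, to=B, msg='bye')): A:[resp,req,ack] B:[ok,done,bye]
After 9 (process(A)): A:[req,ack] B:[ok,done,bye]
After 10 (send(from=B, to=A, msg='stop')): A:[req,ack,stop] B:[ok,done,bye]
After 11 (send(from=B, to=A, msg='data')): A:[req,ack,stop,data] B:[ok,done,bye]
After 12 (process(B)): A:[req,ack,stop,data] B:[done,bye]
After 13 (process(A)): A:[ack,stop,data] B:[done,bye]
After 14 (send(from=B, to=A, msg='sync')): A:[ack,stop,data,sync] B:[done,bye]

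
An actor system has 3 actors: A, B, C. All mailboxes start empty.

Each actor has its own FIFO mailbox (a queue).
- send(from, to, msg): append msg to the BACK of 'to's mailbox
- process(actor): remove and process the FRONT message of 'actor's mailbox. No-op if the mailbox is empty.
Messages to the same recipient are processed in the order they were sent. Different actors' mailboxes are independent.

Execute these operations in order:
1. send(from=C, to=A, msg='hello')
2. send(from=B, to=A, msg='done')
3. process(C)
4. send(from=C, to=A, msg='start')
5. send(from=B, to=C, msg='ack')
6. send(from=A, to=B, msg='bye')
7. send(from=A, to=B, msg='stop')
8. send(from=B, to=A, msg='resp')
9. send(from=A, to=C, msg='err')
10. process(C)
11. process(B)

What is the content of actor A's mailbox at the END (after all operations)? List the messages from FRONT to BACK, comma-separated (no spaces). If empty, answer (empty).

After 1 (send(from=C, to=A, msg='hello')): A:[hello] B:[] C:[]
After 2 (send(from=B, to=A, msg='done')): A:[hello,done] B:[] C:[]
After 3 (process(C)): A:[hello,done] B:[] C:[]
After 4 (send(from=C, to=A, msg='start')): A:[hello,done,start] B:[] C:[]
After 5 (send(from=B, to=C, msg='ack')): A:[hello,done,start] B:[] C:[ack]
After 6 (send(from=A, to=B, msg='bye')): A:[hello,done,start] B:[bye] C:[ack]
After 7 (send(from=A, to=B, msg='stop')): A:[hello,done,start] B:[bye,stop] C:[ack]
After 8 (send(from=B, to=A, msg='resp')): A:[hello,done,start,resp] B:[bye,stop] C:[ack]
After 9 (send(from=A, to=C, msg='err')): A:[hello,done,start,resp] B:[bye,stop] C:[ack,err]
After 10 (process(C)): A:[hello,done,start,resp] B:[bye,stop] C:[err]
After 11 (process(B)): A:[hello,done,start,resp] B:[stop] C:[err]

Answer: hello,done,start,resp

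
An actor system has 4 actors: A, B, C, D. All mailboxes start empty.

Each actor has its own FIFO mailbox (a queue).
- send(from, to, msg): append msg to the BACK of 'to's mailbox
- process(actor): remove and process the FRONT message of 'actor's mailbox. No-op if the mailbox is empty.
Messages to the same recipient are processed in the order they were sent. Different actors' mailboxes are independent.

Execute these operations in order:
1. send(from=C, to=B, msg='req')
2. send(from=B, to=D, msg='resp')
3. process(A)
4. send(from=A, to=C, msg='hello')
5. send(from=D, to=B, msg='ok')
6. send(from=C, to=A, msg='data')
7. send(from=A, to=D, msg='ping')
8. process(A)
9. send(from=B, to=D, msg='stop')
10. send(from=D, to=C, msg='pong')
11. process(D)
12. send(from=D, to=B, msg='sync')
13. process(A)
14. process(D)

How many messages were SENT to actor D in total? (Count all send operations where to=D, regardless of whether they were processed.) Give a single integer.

Answer: 3

Derivation:
After 1 (send(from=C, to=B, msg='req')): A:[] B:[req] C:[] D:[]
After 2 (send(from=B, to=D, msg='resp')): A:[] B:[req] C:[] D:[resp]
After 3 (process(A)): A:[] B:[req] C:[] D:[resp]
After 4 (send(from=A, to=C, msg='hello')): A:[] B:[req] C:[hello] D:[resp]
After 5 (send(from=D, to=B, msg='ok')): A:[] B:[req,ok] C:[hello] D:[resp]
After 6 (send(from=C, to=A, msg='data')): A:[data] B:[req,ok] C:[hello] D:[resp]
After 7 (send(from=A, to=D, msg='ping')): A:[data] B:[req,ok] C:[hello] D:[resp,ping]
After 8 (process(A)): A:[] B:[req,ok] C:[hello] D:[resp,ping]
After 9 (send(from=B, to=D, msg='stop')): A:[] B:[req,ok] C:[hello] D:[resp,ping,stop]
After 10 (send(from=D, to=C, msg='pong')): A:[] B:[req,ok] C:[hello,pong] D:[resp,ping,stop]
After 11 (process(D)): A:[] B:[req,ok] C:[hello,pong] D:[ping,stop]
After 12 (send(from=D, to=B, msg='sync')): A:[] B:[req,ok,sync] C:[hello,pong] D:[ping,stop]
After 13 (process(A)): A:[] B:[req,ok,sync] C:[hello,pong] D:[ping,stop]
After 14 (process(D)): A:[] B:[req,ok,sync] C:[hello,pong] D:[stop]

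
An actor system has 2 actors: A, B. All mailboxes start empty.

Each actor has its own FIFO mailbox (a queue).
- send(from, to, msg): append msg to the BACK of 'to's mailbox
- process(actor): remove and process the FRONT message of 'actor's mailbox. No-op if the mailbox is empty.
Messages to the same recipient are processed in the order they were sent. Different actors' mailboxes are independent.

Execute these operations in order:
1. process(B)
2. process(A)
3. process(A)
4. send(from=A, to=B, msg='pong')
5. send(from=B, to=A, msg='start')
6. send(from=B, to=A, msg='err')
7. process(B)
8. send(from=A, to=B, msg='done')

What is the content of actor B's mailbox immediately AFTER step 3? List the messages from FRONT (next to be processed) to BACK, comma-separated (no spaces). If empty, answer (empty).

After 1 (process(B)): A:[] B:[]
After 2 (process(A)): A:[] B:[]
After 3 (process(A)): A:[] B:[]

(empty)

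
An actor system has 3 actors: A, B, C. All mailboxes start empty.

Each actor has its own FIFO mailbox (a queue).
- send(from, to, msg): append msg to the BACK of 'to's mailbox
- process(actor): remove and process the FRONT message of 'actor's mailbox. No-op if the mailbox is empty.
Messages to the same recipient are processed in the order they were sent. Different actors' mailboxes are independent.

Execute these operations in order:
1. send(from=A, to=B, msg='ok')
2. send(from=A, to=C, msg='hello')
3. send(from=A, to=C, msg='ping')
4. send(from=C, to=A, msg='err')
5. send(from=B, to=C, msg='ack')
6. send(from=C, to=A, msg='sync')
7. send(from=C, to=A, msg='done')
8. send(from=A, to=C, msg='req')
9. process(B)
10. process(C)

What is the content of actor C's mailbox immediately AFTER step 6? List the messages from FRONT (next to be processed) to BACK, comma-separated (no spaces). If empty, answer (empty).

After 1 (send(from=A, to=B, msg='ok')): A:[] B:[ok] C:[]
After 2 (send(from=A, to=C, msg='hello')): A:[] B:[ok] C:[hello]
After 3 (send(from=A, to=C, msg='ping')): A:[] B:[ok] C:[hello,ping]
After 4 (send(from=C, to=A, msg='err')): A:[err] B:[ok] C:[hello,ping]
After 5 (send(from=B, to=C, msg='ack')): A:[err] B:[ok] C:[hello,ping,ack]
After 6 (send(from=C, to=A, msg='sync')): A:[err,sync] B:[ok] C:[hello,ping,ack]

hello,ping,ack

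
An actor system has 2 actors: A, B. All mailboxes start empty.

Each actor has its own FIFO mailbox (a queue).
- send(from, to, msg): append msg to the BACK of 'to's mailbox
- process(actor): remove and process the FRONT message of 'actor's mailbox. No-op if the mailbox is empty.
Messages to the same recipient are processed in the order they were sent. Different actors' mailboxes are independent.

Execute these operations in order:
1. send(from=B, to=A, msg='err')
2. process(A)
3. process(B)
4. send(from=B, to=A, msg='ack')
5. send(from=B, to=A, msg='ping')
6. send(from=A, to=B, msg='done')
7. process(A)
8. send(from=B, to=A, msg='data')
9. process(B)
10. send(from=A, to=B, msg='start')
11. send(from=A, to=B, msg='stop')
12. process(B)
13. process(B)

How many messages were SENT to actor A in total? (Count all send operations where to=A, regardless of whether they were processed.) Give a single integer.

After 1 (send(from=B, to=A, msg='err')): A:[err] B:[]
After 2 (process(A)): A:[] B:[]
After 3 (process(B)): A:[] B:[]
After 4 (send(from=B, to=A, msg='ack')): A:[ack] B:[]
After 5 (send(from=B, to=A, msg='ping')): A:[ack,ping] B:[]
After 6 (send(from=A, to=B, msg='done')): A:[ack,ping] B:[done]
After 7 (process(A)): A:[ping] B:[done]
After 8 (send(from=B, to=A, msg='data')): A:[ping,data] B:[done]
After 9 (process(B)): A:[ping,data] B:[]
After 10 (send(from=A, to=B, msg='start')): A:[ping,data] B:[start]
After 11 (send(from=A, to=B, msg='stop')): A:[ping,data] B:[start,stop]
After 12 (process(B)): A:[ping,data] B:[stop]
After 13 (process(B)): A:[ping,data] B:[]

Answer: 4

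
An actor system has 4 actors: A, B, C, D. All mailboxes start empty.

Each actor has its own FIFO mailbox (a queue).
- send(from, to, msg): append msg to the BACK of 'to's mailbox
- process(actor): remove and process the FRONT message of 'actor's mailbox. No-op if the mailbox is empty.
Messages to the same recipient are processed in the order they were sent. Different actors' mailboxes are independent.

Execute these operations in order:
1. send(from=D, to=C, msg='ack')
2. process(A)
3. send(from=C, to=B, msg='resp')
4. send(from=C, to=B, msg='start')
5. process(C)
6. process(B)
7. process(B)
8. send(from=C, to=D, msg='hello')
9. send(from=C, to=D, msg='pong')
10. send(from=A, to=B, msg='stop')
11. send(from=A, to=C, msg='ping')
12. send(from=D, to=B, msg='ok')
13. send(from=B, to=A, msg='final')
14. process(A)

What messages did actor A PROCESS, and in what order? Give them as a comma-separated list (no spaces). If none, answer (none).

Answer: final

Derivation:
After 1 (send(from=D, to=C, msg='ack')): A:[] B:[] C:[ack] D:[]
After 2 (process(A)): A:[] B:[] C:[ack] D:[]
After 3 (send(from=C, to=B, msg='resp')): A:[] B:[resp] C:[ack] D:[]
After 4 (send(from=C, to=B, msg='start')): A:[] B:[resp,start] C:[ack] D:[]
After 5 (process(C)): A:[] B:[resp,start] C:[] D:[]
After 6 (process(B)): A:[] B:[start] C:[] D:[]
After 7 (process(B)): A:[] B:[] C:[] D:[]
After 8 (send(from=C, to=D, msg='hello')): A:[] B:[] C:[] D:[hello]
After 9 (send(from=C, to=D, msg='pong')): A:[] B:[] C:[] D:[hello,pong]
After 10 (send(from=A, to=B, msg='stop')): A:[] B:[stop] C:[] D:[hello,pong]
After 11 (send(from=A, to=C, msg='ping')): A:[] B:[stop] C:[ping] D:[hello,pong]
After 12 (send(from=D, to=B, msg='ok')): A:[] B:[stop,ok] C:[ping] D:[hello,pong]
After 13 (send(from=B, to=A, msg='final')): A:[final] B:[stop,ok] C:[ping] D:[hello,pong]
After 14 (process(A)): A:[] B:[stop,ok] C:[ping] D:[hello,pong]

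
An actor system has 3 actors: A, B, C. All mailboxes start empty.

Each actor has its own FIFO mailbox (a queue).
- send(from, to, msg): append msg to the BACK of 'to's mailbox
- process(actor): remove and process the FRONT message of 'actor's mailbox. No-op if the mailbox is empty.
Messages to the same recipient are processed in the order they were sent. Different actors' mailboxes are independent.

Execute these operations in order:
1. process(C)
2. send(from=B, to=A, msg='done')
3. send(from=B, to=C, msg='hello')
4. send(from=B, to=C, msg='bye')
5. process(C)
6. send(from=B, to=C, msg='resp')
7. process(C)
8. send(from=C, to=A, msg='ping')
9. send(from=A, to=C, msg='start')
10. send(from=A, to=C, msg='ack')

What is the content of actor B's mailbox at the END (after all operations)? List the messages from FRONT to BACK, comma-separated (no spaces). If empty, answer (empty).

After 1 (process(C)): A:[] B:[] C:[]
After 2 (send(from=B, to=A, msg='done')): A:[done] B:[] C:[]
After 3 (send(from=B, to=C, msg='hello')): A:[done] B:[] C:[hello]
After 4 (send(from=B, to=C, msg='bye')): A:[done] B:[] C:[hello,bye]
After 5 (process(C)): A:[done] B:[] C:[bye]
After 6 (send(from=B, to=C, msg='resp')): A:[done] B:[] C:[bye,resp]
After 7 (process(C)): A:[done] B:[] C:[resp]
After 8 (send(from=C, to=A, msg='ping')): A:[done,ping] B:[] C:[resp]
After 9 (send(from=A, to=C, msg='start')): A:[done,ping] B:[] C:[resp,start]
After 10 (send(from=A, to=C, msg='ack')): A:[done,ping] B:[] C:[resp,start,ack]

Answer: (empty)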